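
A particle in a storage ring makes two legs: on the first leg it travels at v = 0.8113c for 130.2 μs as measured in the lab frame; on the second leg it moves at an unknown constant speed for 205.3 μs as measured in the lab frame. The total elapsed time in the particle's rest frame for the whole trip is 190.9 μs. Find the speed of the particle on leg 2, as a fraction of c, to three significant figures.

β = 0.829

Leg 1: γ = 1/√(1 − 0.8113²) = 1/√0.3418 = 1.710; τ_1 = 130.2/1.710 = 76.12 μs.
Leg 2: speed unknown; τ_2 = 205.3/γ_2.
Total proper time: 76.12 + τ_2 = 190.9, so τ_2 = 190.9 − 76.12 = 114.8 μs.
γ_2 = 205.3/114.8 = 1.789; β = √(1 − 1/γ²) = √0.6874.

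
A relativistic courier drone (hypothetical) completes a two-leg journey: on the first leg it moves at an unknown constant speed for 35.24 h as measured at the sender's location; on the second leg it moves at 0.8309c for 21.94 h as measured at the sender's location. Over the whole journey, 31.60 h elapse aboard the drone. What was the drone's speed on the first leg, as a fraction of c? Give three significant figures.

β = 0.835

Leg 1: speed unknown; τ_1 = 35.24/γ_1.
Leg 2: γ = 1/√(1 − 0.8309²) = 1/√0.3096 = 1.797; τ_2 = 21.94/1.797 = 12.21 h.
Total proper time: τ_1 + 12.21 = 31.60, so τ_1 = 31.60 − 12.21 = 19.39 h.
γ_1 = 35.24/19.39 = 1.817; β = √(1 − 1/γ²) = √0.6972.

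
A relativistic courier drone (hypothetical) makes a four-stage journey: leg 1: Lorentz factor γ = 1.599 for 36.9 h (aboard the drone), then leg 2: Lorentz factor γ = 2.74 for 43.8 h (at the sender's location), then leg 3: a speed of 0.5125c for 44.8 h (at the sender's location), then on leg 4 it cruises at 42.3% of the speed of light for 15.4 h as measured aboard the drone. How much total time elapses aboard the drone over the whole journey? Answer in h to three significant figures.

τ = 107 h

Leg 1: 36.9 h is already measured aboard the drone.
Leg 2: γ = 2.74; τ_2 = 43.8/2.740 = 15.99 h.
Leg 3: γ = 1/√(1 − 0.5125²) = 1/√0.7373 = 1.165; τ_3 = 44.8/1.165 = 38.47 h.
Leg 4: 15.4 h is already measured aboard the drone.
Total: 36.90 + 15.99 + 38.47 + 15.40 h.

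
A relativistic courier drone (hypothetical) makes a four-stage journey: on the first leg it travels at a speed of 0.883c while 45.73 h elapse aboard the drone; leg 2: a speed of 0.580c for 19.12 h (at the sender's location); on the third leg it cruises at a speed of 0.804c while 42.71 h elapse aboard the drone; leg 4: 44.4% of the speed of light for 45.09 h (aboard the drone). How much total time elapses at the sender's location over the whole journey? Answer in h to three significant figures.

Leg 1: γ = 1/√(1 − 0.883²) = 1/√0.2203 = 2.131; Δt_1 = 2.131 × 45.73 = 97.43 h.
Leg 2: 19.12 h is already measured at the sender's location.
Leg 3: γ = 1/√(1 − 0.804²) = 1/√0.3536 = 1.682; Δt_3 = 1.682 × 42.71 = 71.83 h.
Leg 4: β = 0.444; γ = 1/√(1 − 0.444²) = 1/√0.8029 = 1.116; Δt_4 = 1.116 × 45.09 = 50.32 h.
Total: 97.43 + 19.12 + 71.83 + 50.32 h.

Δt = 239 h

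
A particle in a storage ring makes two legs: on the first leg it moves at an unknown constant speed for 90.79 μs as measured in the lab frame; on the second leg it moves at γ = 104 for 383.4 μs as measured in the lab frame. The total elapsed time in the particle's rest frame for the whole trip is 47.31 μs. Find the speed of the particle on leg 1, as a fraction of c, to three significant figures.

Leg 1: speed unknown; τ_1 = 90.79/γ_1.
Leg 2: γ = 104; τ_2 = 383.4/104.0 = 3.687 μs.
Total proper time: τ_1 + 3.687 = 47.31, so τ_1 = 47.31 − 3.687 = 43.62 μs.
γ_1 = 90.79/43.62 = 2.081; β = √(1 − 1/γ²) = √0.7691.

β = 0.877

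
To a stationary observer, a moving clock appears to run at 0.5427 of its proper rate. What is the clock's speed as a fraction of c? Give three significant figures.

Rate ratio = 1/γ, so γ = 1/0.5427 = 1.843.
β = √(1 − 1/γ²) = √(1 − 0.5427²) = √0.7055

β = 0.840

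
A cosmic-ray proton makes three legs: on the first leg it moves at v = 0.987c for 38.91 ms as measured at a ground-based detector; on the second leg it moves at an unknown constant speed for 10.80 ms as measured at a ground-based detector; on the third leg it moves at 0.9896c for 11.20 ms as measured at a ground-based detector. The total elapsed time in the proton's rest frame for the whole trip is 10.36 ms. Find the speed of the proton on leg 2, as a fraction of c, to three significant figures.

Leg 1: γ = 1/√(1 − 0.987²) = 1/√0.02583 = 6.222; τ_1 = 38.91/6.222 = 6.254 ms.
Leg 2: speed unknown; τ_2 = 10.80/γ_2.
Leg 3: γ = 1/√(1 − 0.9896²) = 1/√0.02069 = 6.952; τ_3 = 11.20/6.952 = 1.611 ms.
Total proper time: 6.254 + τ_2 + 1.611 = 10.36, so τ_2 = 10.36 − 7.865 = 2.495 ms.
γ_2 = 10.80/2.495 = 4.328; β = √(1 − 1/γ²) = √0.9466.

β = 0.973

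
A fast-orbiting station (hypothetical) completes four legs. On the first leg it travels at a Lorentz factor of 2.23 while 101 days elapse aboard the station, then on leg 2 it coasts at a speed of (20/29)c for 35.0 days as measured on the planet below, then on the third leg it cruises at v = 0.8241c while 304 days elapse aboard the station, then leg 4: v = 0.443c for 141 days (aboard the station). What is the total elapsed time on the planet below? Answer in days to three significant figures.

Δt = 954 days

Leg 1: γ = 2.23; Δt_1 = 2.230 × 101 = 225.2 days.
Leg 2: 35.0 days is already measured on the planet below.
Leg 3: γ = 1/√(1 − 0.8241²) = 1/√0.3209 = 1.765; Δt_3 = 1.765 × 304 = 536.7 days.
Leg 4: γ = 1/√(1 − 0.443²) = 1/√0.8038 = 1.115; Δt_4 = 1.115 × 141 = 157.3 days.
Total: 225.2 + 35.00 + 536.7 + 157.3 days.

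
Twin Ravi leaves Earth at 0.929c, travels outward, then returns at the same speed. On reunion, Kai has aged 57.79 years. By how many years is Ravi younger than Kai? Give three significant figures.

Δt − τ = 36.4 years

γ = 1/√(1 − 0.929²) = 1/√0.1370 = 2.702
Ravi's elapsed proper time: τ = 57.79/2.702 = 21.39 years.
Age gap = Δt − τ = 57.79 − 21.39 years.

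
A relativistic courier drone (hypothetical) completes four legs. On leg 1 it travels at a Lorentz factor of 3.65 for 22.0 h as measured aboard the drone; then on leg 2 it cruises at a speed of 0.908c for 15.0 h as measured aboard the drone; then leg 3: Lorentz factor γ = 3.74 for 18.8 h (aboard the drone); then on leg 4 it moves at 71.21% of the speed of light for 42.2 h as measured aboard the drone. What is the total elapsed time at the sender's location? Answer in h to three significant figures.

Δt = 247 h

Leg 1: γ = 3.65; Δt_1 = 3.650 × 22.0 = 80.30 h.
Leg 2: γ = 1/√(1 − 0.908²) = 1/√0.1755 = 2.387; Δt_2 = 2.387 × 15.0 = 35.80 h.
Leg 3: γ = 3.74; Δt_3 = 3.740 × 18.8 = 70.31 h.
Leg 4: β = 0.7121; γ = 1/√(1 − 0.7121²) = 1/√0.4929 = 1.424; Δt_4 = 1.424 × 42.2 = 60.11 h.
Total: 80.30 + 35.80 + 70.31 + 60.11 h.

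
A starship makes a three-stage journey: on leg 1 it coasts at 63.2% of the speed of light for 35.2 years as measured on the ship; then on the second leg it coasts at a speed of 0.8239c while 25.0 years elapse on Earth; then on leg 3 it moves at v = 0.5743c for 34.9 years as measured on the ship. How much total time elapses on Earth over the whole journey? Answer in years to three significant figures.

Leg 1: β = 0.632; γ = 1/√(1 − 0.632²) = 1/√0.6006 = 1.290; Δt_1 = 1.290 × 35.2 = 45.42 years.
Leg 2: 25.0 years is already measured on Earth.
Leg 3: γ = 1/√(1 − 0.5743²) = 1/√0.6702 = 1.222; Δt_3 = 1.222 × 34.9 = 42.63 years.
Total: 45.42 + 25.00 + 42.63 years.

Δt = 113 years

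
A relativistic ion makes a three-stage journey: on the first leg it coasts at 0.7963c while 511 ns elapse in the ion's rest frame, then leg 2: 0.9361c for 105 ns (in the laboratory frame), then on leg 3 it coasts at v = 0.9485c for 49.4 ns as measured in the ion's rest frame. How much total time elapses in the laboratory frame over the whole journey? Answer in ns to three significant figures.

Leg 1: γ = 1/√(1 − 0.7963²) = 1/√0.3659 = 1.653; Δt_1 = 1.653 × 511 = 844.8 ns.
Leg 2: 105 ns is already measured in the laboratory frame.
Leg 3: γ = 1/√(1 − 0.9485²) = 1/√0.1003 = 3.157; Δt_3 = 3.157 × 49.4 = 155.9 ns.
Total: 844.8 + 105.0 + 155.9 ns.

Δt = 1110 ns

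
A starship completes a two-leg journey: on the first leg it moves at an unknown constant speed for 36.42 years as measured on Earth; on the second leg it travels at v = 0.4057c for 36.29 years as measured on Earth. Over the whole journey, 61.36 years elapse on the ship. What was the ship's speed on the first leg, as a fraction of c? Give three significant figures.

β = 0.633

Leg 1: speed unknown; τ_1 = 36.42/γ_1.
Leg 2: γ = 1/√(1 − 0.4057²) = 1/√0.8354 = 1.094; τ_2 = 36.29/1.094 = 33.17 years.
Total proper time: τ_1 + 33.17 = 61.36, so τ_1 = 61.36 − 33.17 = 28.19 years.
γ_1 = 36.42/28.19 = 1.292; β = √(1 − 1/γ²) = √0.4009.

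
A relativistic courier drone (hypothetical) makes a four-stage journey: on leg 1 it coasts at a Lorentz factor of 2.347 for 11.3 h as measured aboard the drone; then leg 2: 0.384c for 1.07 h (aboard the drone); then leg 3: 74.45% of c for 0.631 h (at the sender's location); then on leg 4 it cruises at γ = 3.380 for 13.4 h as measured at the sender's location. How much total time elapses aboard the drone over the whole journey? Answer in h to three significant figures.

τ = 16.8 h

Leg 1: 11.3 h is already measured aboard the drone.
Leg 2: 1.07 h is already measured aboard the drone.
Leg 3: β = 0.7445; γ = 1/√(1 − 0.7445²) = 1/√0.4457 = 1.498; τ_3 = 0.631/1.498 = 0.4213 h.
Leg 4: γ = 3.380; τ_4 = 13.4/3.380 = 3.964 h.
Total: 11.30 + 1.070 + 0.4213 + 3.964 h.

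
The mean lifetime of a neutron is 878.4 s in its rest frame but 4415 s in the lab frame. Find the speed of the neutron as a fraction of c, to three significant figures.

β = 0.980

γ = Δt/τ₀ = 4415/878.4 = 5.026
β = √(1 − 1/γ²) = √(1 − 0.03958) = √0.9604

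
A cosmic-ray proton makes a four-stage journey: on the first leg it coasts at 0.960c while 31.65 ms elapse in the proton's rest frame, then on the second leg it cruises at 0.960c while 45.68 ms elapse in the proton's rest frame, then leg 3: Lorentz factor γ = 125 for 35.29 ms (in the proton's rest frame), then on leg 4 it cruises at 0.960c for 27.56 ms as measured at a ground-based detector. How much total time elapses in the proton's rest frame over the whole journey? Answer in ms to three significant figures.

Leg 1: 31.65 ms is already measured in the proton's rest frame.
Leg 2: 45.68 ms is already measured in the proton's rest frame.
Leg 3: 35.29 ms is already measured in the proton's rest frame.
Leg 4: γ = 1/√(1 − 0.960²) = 25/7 ≈ 3.571; τ_4 = 27.56/3.571 = 7.717 ms.
Total: 31.65 + 45.68 + 35.29 + 7.717 ms.

τ = 120 ms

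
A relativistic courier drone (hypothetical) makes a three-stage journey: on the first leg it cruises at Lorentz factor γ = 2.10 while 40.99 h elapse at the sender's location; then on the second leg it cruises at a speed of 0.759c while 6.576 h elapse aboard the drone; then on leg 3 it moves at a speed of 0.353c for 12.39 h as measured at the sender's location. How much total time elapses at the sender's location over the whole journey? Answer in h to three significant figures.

Leg 1: 40.99 h is already measured at the sender's location.
Leg 2: γ = 1/√(1 − 0.759²) = 1/√0.4239 = 1.536; Δt_2 = 1.536 × 6.576 = 10.10 h.
Leg 3: 12.39 h is already measured at the sender's location.
Total: 40.99 + 10.10 + 12.39 h.

Δt = 63.5 h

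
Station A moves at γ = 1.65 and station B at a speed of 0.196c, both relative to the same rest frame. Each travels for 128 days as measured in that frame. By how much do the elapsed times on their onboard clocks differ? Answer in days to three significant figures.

|τ_A − τ_B| = 47.9 days

A: γ = 1.65; τ_A = 128/1.650 = 77.58 days.
B: γ = 1/√(1 − 0.196²) = 1/√0.9616 = 1.020; τ_B = 128/1.020 = 125.5 days.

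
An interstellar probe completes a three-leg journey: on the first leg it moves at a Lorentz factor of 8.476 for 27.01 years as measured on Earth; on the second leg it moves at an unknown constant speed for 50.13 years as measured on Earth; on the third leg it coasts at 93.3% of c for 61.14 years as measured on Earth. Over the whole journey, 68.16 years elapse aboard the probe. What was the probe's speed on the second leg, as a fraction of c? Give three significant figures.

β = 0.515

Leg 1: γ = 8.476; τ_1 = 27.01/8.476 = 3.187 years.
Leg 2: speed unknown; τ_2 = 50.13/γ_2.
Leg 3: β = 0.933; γ = 1/√(1 − 0.933²) = 1/√0.1295 = 2.779; τ_3 = 61.14/2.779 = 22.00 years.
Total proper time: 3.187 + τ_2 + 22.00 = 68.16, so τ_2 = 68.16 − 25.19 = 42.97 years.
γ_2 = 50.13/42.97 = 1.167; β = √(1 − 1/γ²) = √0.2652.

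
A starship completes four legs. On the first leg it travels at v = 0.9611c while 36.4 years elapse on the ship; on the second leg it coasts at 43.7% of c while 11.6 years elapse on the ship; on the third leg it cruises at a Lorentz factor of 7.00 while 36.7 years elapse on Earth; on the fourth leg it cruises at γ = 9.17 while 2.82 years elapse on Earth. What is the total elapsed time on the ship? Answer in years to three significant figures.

τ = 53.6 years

Leg 1: 36.4 years is already measured on the ship.
Leg 2: 11.6 years is already measured on the ship.
Leg 3: γ = 7.00; τ_3 = 36.7/7.000 = 5.243 years.
Leg 4: γ = 9.17; τ_4 = 2.82/9.170 = 0.3075 years.
Total: 36.40 + 11.60 + 5.243 + 0.3075 years.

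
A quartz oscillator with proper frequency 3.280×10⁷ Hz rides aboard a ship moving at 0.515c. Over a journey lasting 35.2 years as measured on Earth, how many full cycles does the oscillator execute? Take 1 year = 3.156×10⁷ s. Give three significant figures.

γ = 1/√(1 − 0.515²) = 1/√0.7348 = 1.167
The oscillator's own cycle count is N = f × τ where τ is the proper time on the ship. τ = Δt/γ = 35.2/1.167 = 30.17 years = 9.523×10⁸ s.
N = 3.280×10⁷ × 9.523×10⁸ = 3.123×10¹⁶.

N = 3.12×10¹⁶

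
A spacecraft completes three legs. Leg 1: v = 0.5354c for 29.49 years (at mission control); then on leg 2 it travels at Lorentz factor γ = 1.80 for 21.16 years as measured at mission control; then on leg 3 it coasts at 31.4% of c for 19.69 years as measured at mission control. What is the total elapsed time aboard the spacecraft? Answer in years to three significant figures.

τ = 55.4 years

Leg 1: γ = 1/√(1 − 0.5354²) = 1/√0.7133 = 1.184; τ_1 = 29.49/1.184 = 24.91 years.
Leg 2: γ = 1.80; τ_2 = 21.16/1.800 = 11.76 years.
Leg 3: β = 0.314; γ = 1/√(1 − 0.314²) = 1/√0.9014 = 1.053; τ_3 = 19.69/1.053 = 18.69 years.
Total: 24.91 + 11.76 + 18.69 years.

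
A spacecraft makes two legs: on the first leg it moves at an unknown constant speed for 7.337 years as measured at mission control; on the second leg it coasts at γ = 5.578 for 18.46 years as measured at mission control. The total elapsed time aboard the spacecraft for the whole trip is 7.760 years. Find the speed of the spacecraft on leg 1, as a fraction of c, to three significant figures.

Leg 1: speed unknown; τ_1 = 7.337/γ_1.
Leg 2: γ = 5.578; τ_2 = 18.46/5.578 = 3.309 years.
Total proper time: τ_1 + 3.309 = 7.760, so τ_1 = 7.760 − 3.309 = 4.451 years.
γ_1 = 7.337/4.451 = 1.649; β = √(1 − 1/γ²) = √0.6320.

β = 0.795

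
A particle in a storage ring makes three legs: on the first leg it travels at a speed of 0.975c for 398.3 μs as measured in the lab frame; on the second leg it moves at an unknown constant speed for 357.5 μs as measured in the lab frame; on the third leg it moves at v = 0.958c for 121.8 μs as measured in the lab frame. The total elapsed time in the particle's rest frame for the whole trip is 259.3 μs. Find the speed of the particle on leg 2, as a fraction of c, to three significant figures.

Leg 1: γ = 1/√(1 − 0.975²) = 1/√0.04938 = 4.500; τ_1 = 398.3/4.500 = 88.50 μs.
Leg 2: speed unknown; τ_2 = 357.5/γ_2.
Leg 3: γ = 1/√(1 − 0.958²) = 1/√0.08224 = 3.487; τ_3 = 121.8/3.487 = 34.93 μs.
Total proper time: 88.50 + τ_2 + 34.93 = 259.3, so τ_2 = 259.3 − 123.4 = 135.9 μs.
γ_2 = 357.5/135.9 = 2.631; β = √(1 − 1/γ²) = √0.8556.

β = 0.925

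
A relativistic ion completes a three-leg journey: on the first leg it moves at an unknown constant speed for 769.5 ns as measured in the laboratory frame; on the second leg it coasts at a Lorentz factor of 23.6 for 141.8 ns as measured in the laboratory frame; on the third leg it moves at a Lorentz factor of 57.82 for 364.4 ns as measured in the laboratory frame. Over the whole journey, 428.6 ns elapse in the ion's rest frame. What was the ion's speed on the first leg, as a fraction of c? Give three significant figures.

β = 0.841

Leg 1: speed unknown; τ_1 = 769.5/γ_1.
Leg 2: γ = 23.6; τ_2 = 141.8/23.60 = 6.008 ns.
Leg 3: γ = 57.82; τ_3 = 364.4/57.82 = 6.302 ns.
Total proper time: τ_1 + 6.008 + 6.302 = 428.6, so τ_1 = 428.6 − 12.31 = 416.3 ns.
γ_1 = 769.5/416.3 = 1.848; β = √(1 − 1/γ²) = √0.7073.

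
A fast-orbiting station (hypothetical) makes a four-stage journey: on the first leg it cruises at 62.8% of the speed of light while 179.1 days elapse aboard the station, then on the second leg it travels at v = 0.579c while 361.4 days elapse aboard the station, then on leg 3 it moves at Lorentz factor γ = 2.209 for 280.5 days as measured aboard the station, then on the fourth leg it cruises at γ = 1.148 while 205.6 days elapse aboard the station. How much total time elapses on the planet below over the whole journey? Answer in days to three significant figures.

Δt = 1530 days

Leg 1: β = 0.628; γ = 1/√(1 − 0.628²) = 1/√0.6056 = 1.285; Δt_1 = 1.285 × 179.1 = 230.1 days.
Leg 2: γ = 1/√(1 − 0.579²) = 1/√0.6648 = 1.227; Δt_2 = 1.227 × 361.4 = 443.3 days.
Leg 3: γ = 2.209; Δt_3 = 2.209 × 280.5 = 619.6 days.
Leg 4: γ = 1.148; Δt_4 = 1.148 × 205.6 = 236.0 days.
Total: 230.1 + 443.3 + 619.6 + 236.0 days.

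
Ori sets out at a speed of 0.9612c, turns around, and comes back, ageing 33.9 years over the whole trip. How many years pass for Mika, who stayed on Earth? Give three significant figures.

Δt = 123 years

γ = 1/√(1 − 0.9612²) = 1/√0.07609 = 3.625
Earth-frame duration is the dilated interval: Δt = γτ = 3.625 × 33.9 years.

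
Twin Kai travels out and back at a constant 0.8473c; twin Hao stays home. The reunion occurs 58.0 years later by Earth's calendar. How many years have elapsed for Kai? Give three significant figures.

τ = 30.8 years

γ = 1/√(1 − 0.8473²) = 1/√0.2821 = 1.883
Kai's clock measures proper time along the trip: τ = Δt/γ = 58.0/1.883 years.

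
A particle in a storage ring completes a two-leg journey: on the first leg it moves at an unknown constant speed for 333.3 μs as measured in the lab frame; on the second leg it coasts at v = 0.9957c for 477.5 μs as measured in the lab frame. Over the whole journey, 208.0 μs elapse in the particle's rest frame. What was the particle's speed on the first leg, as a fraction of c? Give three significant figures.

β = 0.871

Leg 1: speed unknown; τ_1 = 333.3/γ_1.
Leg 2: γ = 1/√(1 − 0.9957²) = 1/√0.008582 = 10.79; τ_2 = 477.5/10.79 = 44.23 μs.
Total proper time: τ_1 + 44.23 = 208.0, so τ_1 = 208.0 − 44.23 = 163.8 μs.
γ_1 = 333.3/163.8 = 2.035; β = √(1 − 1/γ²) = √0.7586.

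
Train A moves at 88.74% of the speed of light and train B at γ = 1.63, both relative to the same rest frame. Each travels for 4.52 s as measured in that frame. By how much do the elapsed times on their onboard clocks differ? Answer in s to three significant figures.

|τ_A − τ_B| = 0.689 s

A: β = 0.8874; γ = 1/√(1 − 0.8874²) = 1/√0.2125 = 2.169; τ_A = 4.52/2.169 = 2.084 s.
B: γ = 1.63; τ_B = 4.52/1.630 = 2.773 s.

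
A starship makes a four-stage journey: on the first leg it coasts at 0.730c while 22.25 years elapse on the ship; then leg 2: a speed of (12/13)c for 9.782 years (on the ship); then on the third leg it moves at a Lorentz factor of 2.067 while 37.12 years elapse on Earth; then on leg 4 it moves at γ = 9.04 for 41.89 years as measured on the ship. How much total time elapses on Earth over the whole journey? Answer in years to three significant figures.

Δt = 474 years

Leg 1: γ = 1/√(1 − 0.730²) = 1/√0.4671 = 1.463; Δt_1 = 1.463 × 22.25 = 32.56 years.
Leg 2: γ = 1/√(1 − (12/13)²) = 13/5 = 2.600; Δt_2 = 2.600 × 9.782 = 25.43 years.
Leg 3: 37.12 years is already measured on Earth.
Leg 4: γ = 9.04; Δt_4 = 9.040 × 41.89 = 378.7 years.
Total: 32.56 + 25.43 + 37.12 + 378.7 years.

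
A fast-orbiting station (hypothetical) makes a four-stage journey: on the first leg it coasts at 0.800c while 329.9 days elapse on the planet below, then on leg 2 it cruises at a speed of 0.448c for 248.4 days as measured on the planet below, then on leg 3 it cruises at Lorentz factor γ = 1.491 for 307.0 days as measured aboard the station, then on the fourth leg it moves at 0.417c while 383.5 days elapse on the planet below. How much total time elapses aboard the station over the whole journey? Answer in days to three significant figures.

Leg 1: γ = 1/√(1 − 0.800²) = 5/3 ≈ 1.667; τ_1 = 329.9/1.667 = 197.9 days.
Leg 2: γ = 1/√(1 − 0.448²) = 1/√0.7993 = 1.119; τ_2 = 248.4/1.119 = 222.1 days.
Leg 3: 307.0 days is already measured aboard the station.
Leg 4: γ = 1/√(1 − 0.417²) = 1/√0.8261 = 1.100; τ_4 = 383.5/1.100 = 348.6 days.
Total: 197.9 + 222.1 + 307.0 + 348.6 days.

τ = 1080 days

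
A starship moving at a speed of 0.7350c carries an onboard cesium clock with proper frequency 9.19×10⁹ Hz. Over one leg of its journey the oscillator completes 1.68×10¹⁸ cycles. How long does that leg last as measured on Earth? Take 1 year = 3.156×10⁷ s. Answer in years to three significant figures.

Δt = 8.54 years

γ = 1/√(1 − 0.7350²) = 1/√0.4598 = 1.475
Proper time for N cycles: τ = N/f = 1.68×10¹⁸/(9.19×10⁹) = 1.828×10⁸ s = 5.792 years.
Lab-frame duration Δt = γτ = 1.475 × 5.792 = 8.542 years.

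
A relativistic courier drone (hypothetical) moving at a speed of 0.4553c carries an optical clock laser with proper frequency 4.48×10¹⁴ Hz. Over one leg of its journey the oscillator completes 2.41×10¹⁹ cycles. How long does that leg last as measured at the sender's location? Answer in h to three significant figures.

Δt = 16.8 h

γ = 1/√(1 − 0.4553²) = 1/√0.7927 = 1.123
Proper time for N cycles: τ = N/f = 2.41×10¹⁹/(4.48×10¹⁴) = 5.379×10⁴ s = 14.94 h.
Lab-frame duration Δt = γτ = 1.123 × 14.94 = 16.78 h.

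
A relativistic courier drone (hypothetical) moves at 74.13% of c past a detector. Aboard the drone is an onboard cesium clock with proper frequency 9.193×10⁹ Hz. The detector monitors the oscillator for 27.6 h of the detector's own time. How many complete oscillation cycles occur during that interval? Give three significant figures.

β = 0.7413; γ = 1/√(1 − 0.7413²) = 1/√0.4505 = 1.490
During 27.6 h of lab time, the oscillator's proper time advances by τ = Δt/γ = 27.6/1.490 = 18.52 h = 6.669×10⁴ s.
N = f × τ = 9.193×10⁹ × 6.669×10⁴ = 6.131×10¹⁴.

N = 6.13×10¹⁴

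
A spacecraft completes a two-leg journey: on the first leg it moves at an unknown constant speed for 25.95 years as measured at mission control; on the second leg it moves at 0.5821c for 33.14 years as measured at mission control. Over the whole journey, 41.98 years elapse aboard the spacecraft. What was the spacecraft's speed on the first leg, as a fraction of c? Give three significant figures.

Leg 1: speed unknown; τ_1 = 25.95/γ_1.
Leg 2: γ = 1/√(1 − 0.5821²) = 1/√0.6612 = 1.230; τ_2 = 33.14/1.230 = 26.95 years.
Total proper time: τ_1 + 26.95 = 41.98, so τ_1 = 41.98 − 26.95 = 15.03 years.
γ_1 = 25.95/15.03 = 1.726; β = √(1 − 1/γ²) = √0.6644.

β = 0.815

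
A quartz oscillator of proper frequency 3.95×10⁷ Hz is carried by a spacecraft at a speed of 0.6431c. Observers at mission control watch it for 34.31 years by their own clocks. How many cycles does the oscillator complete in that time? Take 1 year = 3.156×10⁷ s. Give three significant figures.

γ = 1/√(1 − 0.6431²) = 1/√0.5864 = 1.306
During 34.31 years of lab time, the oscillator's proper time advances by τ = Δt/γ = 34.31/1.306 = 26.27 years = 8.292×10⁸ s.
N = f × τ = 3.95×10⁷ × 8.292×10⁸ = 3.275×10¹⁶.

N = 3.28×10¹⁶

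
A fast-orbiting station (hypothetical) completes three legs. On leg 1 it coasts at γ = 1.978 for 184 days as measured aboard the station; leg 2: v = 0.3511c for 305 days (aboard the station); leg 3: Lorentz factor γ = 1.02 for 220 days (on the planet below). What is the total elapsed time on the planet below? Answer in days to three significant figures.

Leg 1: γ = 1.978; Δt_1 = 1.978 × 184 = 364.0 days.
Leg 2: γ = 1/√(1 − 0.3511²) = 1/√0.8767 = 1.068; Δt_2 = 1.068 × 305 = 325.7 days.
Leg 3: 220 days is already measured on the planet below.
Total: 364.0 + 325.7 + 220.0 days.

Δt = 910 days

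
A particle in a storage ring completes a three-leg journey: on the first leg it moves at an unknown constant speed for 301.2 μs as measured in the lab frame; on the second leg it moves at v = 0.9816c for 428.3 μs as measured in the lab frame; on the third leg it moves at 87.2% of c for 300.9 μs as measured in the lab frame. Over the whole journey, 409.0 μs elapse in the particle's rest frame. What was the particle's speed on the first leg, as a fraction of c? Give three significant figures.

β = 0.802

Leg 1: speed unknown; τ_1 = 301.2/γ_1.
Leg 2: γ = 1/√(1 − 0.9816²) = 1/√0.03646 = 5.237; τ_2 = 428.3/5.237 = 81.78 μs.
Leg 3: β = 0.872; γ = 1/√(1 − 0.872²) = 1/√0.2396 = 2.043; τ_3 = 300.9/2.043 = 147.3 μs.
Total proper time: τ_1 + 81.78 + 147.3 = 409.0, so τ_1 = 409.0 − 229.1 = 179.9 μs.
γ_1 = 301.2/179.9 = 1.674; β = √(1 − 1/γ²) = √0.6432.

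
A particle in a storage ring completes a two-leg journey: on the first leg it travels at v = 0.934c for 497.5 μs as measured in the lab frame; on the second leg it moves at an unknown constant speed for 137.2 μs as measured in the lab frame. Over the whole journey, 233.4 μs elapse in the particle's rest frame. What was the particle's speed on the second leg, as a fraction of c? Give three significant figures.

β = 0.914

Leg 1: γ = 1/√(1 − 0.934²) = 1/√0.1276 = 2.799; τ_1 = 497.5/2.799 = 177.7 μs.
Leg 2: speed unknown; τ_2 = 137.2/γ_2.
Total proper time: 177.7 + τ_2 = 233.4, so τ_2 = 233.4 − 177.7 = 55.66 μs.
γ_2 = 137.2/55.66 = 2.465; β = √(1 − 1/γ²) = √0.8354.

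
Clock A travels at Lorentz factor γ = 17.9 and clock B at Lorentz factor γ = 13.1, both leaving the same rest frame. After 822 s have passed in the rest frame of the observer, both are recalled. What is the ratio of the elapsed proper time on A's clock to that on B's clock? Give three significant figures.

A: γ = 17.9. B: γ = 13.1.
τ_A/τ_B = γ_B/γ_A = 13.10/17.90 = 0.7318, so τ_A/τ_B = 0.7318.

τ_A/τ_B = 0.732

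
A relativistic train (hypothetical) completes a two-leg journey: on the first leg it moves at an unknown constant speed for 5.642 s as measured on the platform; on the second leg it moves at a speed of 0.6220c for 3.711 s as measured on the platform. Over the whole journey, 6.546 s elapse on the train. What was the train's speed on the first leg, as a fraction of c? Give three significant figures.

β = 0.764

Leg 1: speed unknown; τ_1 = 5.642/γ_1.
Leg 2: γ = 1/√(1 − 0.6220²) = 1/√0.6131 = 1.277; τ_2 = 3.711/1.277 = 2.906 s.
Total proper time: τ_1 + 2.906 = 6.546, so τ_1 = 6.546 − 2.906 = 3.640 s.
γ_1 = 5.642/3.640 = 1.550; β = √(1 − 1/γ²) = √0.5837.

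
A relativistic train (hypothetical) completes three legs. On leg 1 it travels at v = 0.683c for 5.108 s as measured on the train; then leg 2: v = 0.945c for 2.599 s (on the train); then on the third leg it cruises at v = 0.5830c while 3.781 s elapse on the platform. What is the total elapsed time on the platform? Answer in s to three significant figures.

Leg 1: γ = 1/√(1 − 0.683²) = 1/√0.5335 = 1.369; Δt_1 = 1.369 × 5.108 = 6.993 s.
Leg 2: γ = 1/√(1 − 0.945²) = 1/√0.1070 = 3.057; Δt_2 = 3.057 × 2.599 = 7.946 s.
Leg 3: 3.781 s is already measured on the platform.
Total: 6.993 + 7.946 + 3.781 s.

Δt = 18.7 s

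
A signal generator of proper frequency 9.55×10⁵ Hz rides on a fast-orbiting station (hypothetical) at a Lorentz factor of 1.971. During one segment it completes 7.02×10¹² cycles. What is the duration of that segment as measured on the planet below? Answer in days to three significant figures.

Δt = 168 days

γ = 1.971
Proper time for N cycles: τ = N/f = 7.02×10¹²/(9.55×10⁵) = 7.351×10⁶ s = 85.08 days.
Lab-frame duration Δt = γτ = 1.971 × 85.08 = 167.7 days.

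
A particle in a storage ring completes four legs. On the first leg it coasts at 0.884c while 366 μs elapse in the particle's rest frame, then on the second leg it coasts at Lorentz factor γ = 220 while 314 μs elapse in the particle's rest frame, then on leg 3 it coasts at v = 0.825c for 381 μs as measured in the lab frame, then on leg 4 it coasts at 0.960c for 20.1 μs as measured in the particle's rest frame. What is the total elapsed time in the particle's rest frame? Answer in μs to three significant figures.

τ = 915 μs

Leg 1: 366 μs is already measured in the particle's rest frame.
Leg 2: 314 μs is already measured in the particle's rest frame.
Leg 3: γ = 1/√(1 − 0.825²) = 1/√0.3194 = 1.769; τ_3 = 381/1.769 = 215.3 μs.
Leg 4: 20.1 μs is already measured in the particle's rest frame.
Total: 366.0 + 314.0 + 215.3 + 20.10 μs.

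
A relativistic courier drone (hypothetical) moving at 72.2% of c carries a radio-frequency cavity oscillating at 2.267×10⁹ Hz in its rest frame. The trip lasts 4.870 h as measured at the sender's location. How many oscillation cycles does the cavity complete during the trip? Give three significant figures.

N = 2.75×10¹³

β = 0.722; γ = 1/√(1 − 0.722²) = 1/√0.4787 = 1.445
The oscillator's own cycle count is N = f × τ where τ is the proper time aboard the drone. τ = Δt/γ = 4.870/1.445 = 3.370 h = 1.213×10⁴ s.
N = 2.267×10⁹ × 1.213×10⁴ = 2.750×10¹³.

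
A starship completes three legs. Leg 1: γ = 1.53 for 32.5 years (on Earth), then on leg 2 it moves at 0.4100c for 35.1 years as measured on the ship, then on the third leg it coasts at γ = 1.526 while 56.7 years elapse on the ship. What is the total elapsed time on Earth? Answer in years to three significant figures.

Leg 1: 32.5 years is already measured on Earth.
Leg 2: γ = 1/√(1 − 0.4100²) = 1/√0.8319 = 1.096; Δt_2 = 1.096 × 35.1 = 38.48 years.
Leg 3: γ = 1.526; Δt_3 = 1.526 × 56.7 = 86.52 years.
Total: 32.50 + 38.48 + 86.52 years.

Δt = 158 years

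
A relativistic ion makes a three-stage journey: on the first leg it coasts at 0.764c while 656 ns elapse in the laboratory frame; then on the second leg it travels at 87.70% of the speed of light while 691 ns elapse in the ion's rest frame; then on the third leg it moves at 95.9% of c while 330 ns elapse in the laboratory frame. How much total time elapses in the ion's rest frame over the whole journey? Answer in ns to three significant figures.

Leg 1: γ = 1/√(1 − 0.764²) = 1/√0.4163 = 1.550; τ_1 = 656/1.550 = 423.3 ns.
Leg 2: 691 ns is already measured in the ion's rest frame.
Leg 3: β = 0.959; γ = 1/√(1 − 0.959²) = 1/√0.08032 = 3.529; τ_3 = 330/3.529 = 93.52 ns.
Total: 423.3 + 691.0 + 93.52 ns.

τ = 1210 ns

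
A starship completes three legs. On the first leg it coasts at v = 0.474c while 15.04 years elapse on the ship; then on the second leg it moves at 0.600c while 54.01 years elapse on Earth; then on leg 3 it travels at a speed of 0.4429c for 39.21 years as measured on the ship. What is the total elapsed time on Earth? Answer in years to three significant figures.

Leg 1: γ = 1/√(1 − 0.474²) = 1/√0.7753 = 1.136; Δt_1 = 1.136 × 15.04 = 17.08 years.
Leg 2: 54.01 years is already measured on Earth.
Leg 3: γ = 1/√(1 − 0.4429²) = 1/√0.8038 = 1.115; Δt_3 = 1.115 × 39.21 = 43.73 years.
Total: 17.08 + 54.01 + 43.73 years.

Δt = 115 years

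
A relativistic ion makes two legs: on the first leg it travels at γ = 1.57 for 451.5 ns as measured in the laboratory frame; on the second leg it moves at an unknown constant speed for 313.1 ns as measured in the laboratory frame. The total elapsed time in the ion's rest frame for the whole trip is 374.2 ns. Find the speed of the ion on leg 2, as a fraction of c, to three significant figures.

β = 0.961

Leg 1: γ = 1.57; τ_1 = 451.5/1.570 = 287.6 ns.
Leg 2: speed unknown; τ_2 = 313.1/γ_2.
Total proper time: 287.6 + τ_2 = 374.2, so τ_2 = 374.2 − 287.6 = 86.62 ns.
γ_2 = 313.1/86.62 = 3.615; β = √(1 − 1/γ²) = √0.9235.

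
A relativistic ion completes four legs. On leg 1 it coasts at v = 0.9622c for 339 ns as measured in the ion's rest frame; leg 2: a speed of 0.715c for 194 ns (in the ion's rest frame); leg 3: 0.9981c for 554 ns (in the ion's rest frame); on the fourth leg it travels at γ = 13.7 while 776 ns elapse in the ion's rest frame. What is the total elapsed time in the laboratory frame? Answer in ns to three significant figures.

Leg 1: γ = 1/√(1 − 0.9622²) = 1/√0.07417 = 3.672; Δt_1 = 3.672 × 339 = 1245 ns.
Leg 2: γ = 1/√(1 − 0.715²) = 1/√0.4888 = 1.430; Δt_2 = 1.430 × 194 = 277.5 ns.
Leg 3: γ = 1/√(1 − 0.9981²) = 1/√0.003796 = 16.23; Δt_3 = 16.23 × 554 = 8991 ns.
Leg 4: γ = 13.7; Δt_4 = 13.70 × 776 = 1.063×10⁴ ns.
Total: 1245 + 277.5 + 8991 + 1.063×10⁴ ns.

Δt = 2.11×10⁴ ns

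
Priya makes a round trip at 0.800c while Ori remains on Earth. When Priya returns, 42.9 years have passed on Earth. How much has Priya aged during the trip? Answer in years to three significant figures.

γ = 1/√(1 − 0.800²) = 5/3 ≈ 1.667
Priya's clock measures proper time along the trip: τ = Δt/γ = 42.9/1.667 years.

τ = 25.7 years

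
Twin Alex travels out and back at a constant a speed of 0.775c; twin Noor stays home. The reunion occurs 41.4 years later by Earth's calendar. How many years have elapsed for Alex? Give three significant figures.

γ = 1/√(1 − 0.775²) = 1/√0.3994 = 1.582
Alex's clock measures proper time along the trip: τ = Δt/γ = 41.4/1.582 years.

τ = 26.2 years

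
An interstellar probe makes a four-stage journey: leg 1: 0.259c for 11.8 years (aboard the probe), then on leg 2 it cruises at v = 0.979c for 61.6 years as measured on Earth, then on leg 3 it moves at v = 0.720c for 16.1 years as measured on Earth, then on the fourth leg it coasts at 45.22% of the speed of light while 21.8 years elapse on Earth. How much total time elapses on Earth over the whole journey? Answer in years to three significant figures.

Leg 1: γ = 1/√(1 − 0.259²) = 1/√0.9329 = 1.035; Δt_1 = 1.035 × 11.8 = 12.22 years.
Leg 2: 61.6 years is already measured on Earth.
Leg 3: 16.1 years is already measured on Earth.
Leg 4: 21.8 years is already measured on Earth.
Total: 12.22 + 61.60 + 16.10 + 21.80 years.

Δt = 112 years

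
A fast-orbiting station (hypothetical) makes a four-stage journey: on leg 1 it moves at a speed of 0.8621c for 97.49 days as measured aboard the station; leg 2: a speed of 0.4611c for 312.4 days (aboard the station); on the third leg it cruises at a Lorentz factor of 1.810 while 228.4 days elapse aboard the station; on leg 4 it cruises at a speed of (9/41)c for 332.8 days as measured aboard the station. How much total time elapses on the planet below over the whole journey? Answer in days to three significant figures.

Leg 1: γ = 1/√(1 − 0.8621²) = 1/√0.2568 = 1.973; Δt_1 = 1.973 × 97.49 = 192.4 days.
Leg 2: γ = 1/√(1 − 0.4611²) = 1/√0.7874 = 1.127; Δt_2 = 1.127 × 312.4 = 352.1 days.
Leg 3: γ = 1.810; Δt_3 = 1.810 × 228.4 = 413.4 days.
Leg 4: γ = 1/√(1 − (9/41)²) = 41/40 = 1.025; Δt_4 = 1.025 × 332.8 = 341.1 days.
Total: 192.4 + 352.1 + 413.4 + 341.1 days.

Δt = 1300 days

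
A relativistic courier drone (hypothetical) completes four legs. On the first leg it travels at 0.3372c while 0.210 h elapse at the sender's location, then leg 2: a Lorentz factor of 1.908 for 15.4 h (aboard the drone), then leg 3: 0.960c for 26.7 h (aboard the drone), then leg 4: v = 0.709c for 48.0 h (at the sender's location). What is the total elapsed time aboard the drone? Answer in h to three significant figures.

τ = 76.1 h

Leg 1: γ = 1/√(1 − 0.3372²) = 1/√0.8863 = 1.062; τ_1 = 0.210/1.062 = 0.1977 h.
Leg 2: 15.4 h is already measured aboard the drone.
Leg 3: 26.7 h is already measured aboard the drone.
Leg 4: γ = 1/√(1 − 0.709²) = 1/√0.4973 = 1.418; τ_4 = 48.0/1.418 = 33.85 h.
Total: 0.1977 + 15.40 + 26.70 + 33.85 h.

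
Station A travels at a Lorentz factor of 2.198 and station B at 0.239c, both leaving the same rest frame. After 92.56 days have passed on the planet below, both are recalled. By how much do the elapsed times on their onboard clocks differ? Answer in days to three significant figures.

A: γ = 2.198; τ_A = 92.56/2.198 = 42.11 days.
B: γ = 1/√(1 − 0.239²) = 1/√0.9429 = 1.030; τ_B = 92.56/1.030 = 89.88 days.

|τ_A − τ_B| = 47.8 days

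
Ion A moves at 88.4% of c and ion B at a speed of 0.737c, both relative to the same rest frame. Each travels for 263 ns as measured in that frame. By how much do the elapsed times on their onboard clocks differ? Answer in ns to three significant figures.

|τ_A − τ_B| = 54.8 ns

A: β = 0.884; γ = 1/√(1 − 0.884²) = 1/√0.2185 = 2.139; τ_A = 263/2.139 = 122.9 ns.
B: γ = 1/√(1 − 0.737²) = 1/√0.4568 = 1.480; τ_B = 263/1.480 = 177.8 ns.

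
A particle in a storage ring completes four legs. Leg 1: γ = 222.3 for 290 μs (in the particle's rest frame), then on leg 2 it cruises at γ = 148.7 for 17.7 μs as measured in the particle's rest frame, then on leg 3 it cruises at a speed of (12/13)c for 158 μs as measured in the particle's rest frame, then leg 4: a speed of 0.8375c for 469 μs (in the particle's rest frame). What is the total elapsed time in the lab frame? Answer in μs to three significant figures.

Δt = 6.84×10⁴ μs

Leg 1: γ = 222.3; Δt_1 = 222.3 × 290 = 6.447×10⁴ μs.
Leg 2: γ = 148.7; Δt_2 = 148.7 × 17.7 = 2632 μs.
Leg 3: γ = 1/√(1 − (12/13)²) = 13/5 = 2.600; Δt_3 = 2.600 × 158 = 410.8 μs.
Leg 4: γ = 1/√(1 − 0.8375²) = 1/√0.2986 = 1.830; Δt_4 = 1.830 × 469 = 858.3 μs.
Total: 6.447×10⁴ + 2632 + 410.8 + 858.3 μs.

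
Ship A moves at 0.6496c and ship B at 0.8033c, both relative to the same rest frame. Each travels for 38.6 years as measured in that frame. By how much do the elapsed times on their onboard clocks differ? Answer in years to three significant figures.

A: γ = 1/√(1 − 0.6496²) = 1/√0.5780 = 1.315; τ_A = 38.6/1.315 = 29.35 years.
B: γ = 1/√(1 − 0.8033²) = 1/√0.3547 = 1.679; τ_B = 38.6/1.679 = 22.99 years.

|τ_A − τ_B| = 6.36 years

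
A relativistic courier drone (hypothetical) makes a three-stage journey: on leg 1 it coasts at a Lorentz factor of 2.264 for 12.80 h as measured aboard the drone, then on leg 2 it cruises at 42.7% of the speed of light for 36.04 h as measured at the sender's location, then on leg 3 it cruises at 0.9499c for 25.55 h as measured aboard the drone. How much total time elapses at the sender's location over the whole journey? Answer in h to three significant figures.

Δt = 147 h

Leg 1: γ = 2.264; Δt_1 = 2.264 × 12.80 = 28.98 h.
Leg 2: 36.04 h is already measured at the sender's location.
Leg 3: γ = 1/√(1 − 0.9499²) = 1/√0.09769 = 3.199; Δt_3 = 3.199 × 25.55 = 81.75 h.
Total: 28.98 + 36.04 + 81.75 h.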